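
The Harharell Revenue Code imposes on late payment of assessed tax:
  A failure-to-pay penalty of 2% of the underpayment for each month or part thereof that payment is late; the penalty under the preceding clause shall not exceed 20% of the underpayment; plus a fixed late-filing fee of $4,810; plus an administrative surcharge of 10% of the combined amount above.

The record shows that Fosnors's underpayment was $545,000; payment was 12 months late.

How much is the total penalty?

$125,191

Accrued rate: 2% × 12 = 24%, capped at 20% → 20%
Failure-to-pay penalty: 20% of $545,000 = $109,000
Penalty before surcharge: $109,000 + $4,810 = $113,810
Administrative surcharge: 10% of $113,810 = $11,381
Total penalty: $113,810 + $11,381 = $125,191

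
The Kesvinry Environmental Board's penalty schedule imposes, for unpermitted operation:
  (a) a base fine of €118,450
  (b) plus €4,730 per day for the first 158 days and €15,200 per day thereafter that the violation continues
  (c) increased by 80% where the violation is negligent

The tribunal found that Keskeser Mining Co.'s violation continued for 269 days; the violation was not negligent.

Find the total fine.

€2,552,990

First 158 days: 158 × €4,730 = €747,340
Remaining days: (269 − 158) × €15,200 = €1,687,200
Per-day component: €747,340 + €1,687,200 = €2,434,540
Base plus per-day: €118,450 + €2,434,540 = €2,552,990
The violation was not negligent: no 80% increase.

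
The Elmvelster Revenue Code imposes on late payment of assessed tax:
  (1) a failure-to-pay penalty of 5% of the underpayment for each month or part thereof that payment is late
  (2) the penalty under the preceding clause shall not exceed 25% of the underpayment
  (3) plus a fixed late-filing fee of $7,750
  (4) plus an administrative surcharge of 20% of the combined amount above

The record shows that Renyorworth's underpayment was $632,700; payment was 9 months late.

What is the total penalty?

$199,110

Accrued rate: 5% × 9 = 45%, capped at 25% → 25%
Failure-to-pay penalty: 25% of $632,700 = $158,175
Penalty before surcharge: $158,175 + $7,750 = $165,925
Administrative surcharge: 20% of $165,925 = $33,185
Total penalty: $165,925 + $33,185 = $199,110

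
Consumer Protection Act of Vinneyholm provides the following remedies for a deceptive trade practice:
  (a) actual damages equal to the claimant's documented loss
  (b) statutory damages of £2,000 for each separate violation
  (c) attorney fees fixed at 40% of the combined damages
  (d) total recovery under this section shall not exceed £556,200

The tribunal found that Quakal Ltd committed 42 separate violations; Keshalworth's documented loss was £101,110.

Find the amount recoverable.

Statutory damages: 42 × £2,000 = £84,000
Combined damages: £101,110 + £84,000 = £185,110
Attorney fees: 40% of £185,110 = £74,044
Total before cap: £185,110 + £74,044 = £259,154
Cap at £556,200: £259,154 is within the cap, no reduction.

£259,154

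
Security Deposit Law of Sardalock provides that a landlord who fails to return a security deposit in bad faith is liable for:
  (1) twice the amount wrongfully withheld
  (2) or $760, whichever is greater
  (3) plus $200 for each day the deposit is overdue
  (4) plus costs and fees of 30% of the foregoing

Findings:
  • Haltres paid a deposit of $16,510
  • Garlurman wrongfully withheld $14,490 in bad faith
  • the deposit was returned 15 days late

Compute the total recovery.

Doubled: 2 × $14,490 = $28,980
Minimum $760: $28,980 meets the minimum, no increase.
Late-return penalty: 15 × $200 = $3,000
Damages plus late penalty: $28,980 + $3,000 = $31,980
Costs and fees: 30% of $31,980 = $9,594
Total recovery: $31,980 + $9,594 = $41,574

$41,574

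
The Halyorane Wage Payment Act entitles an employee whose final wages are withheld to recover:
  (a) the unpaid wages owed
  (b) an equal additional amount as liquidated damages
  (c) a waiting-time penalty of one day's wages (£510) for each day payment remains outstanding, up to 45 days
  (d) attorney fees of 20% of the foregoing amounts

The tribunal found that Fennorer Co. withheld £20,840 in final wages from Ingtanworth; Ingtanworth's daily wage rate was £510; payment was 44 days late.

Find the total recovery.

Liquidated damages (equal amount): £20,840
Penalty days: min(44, 45) = 44
Waiting-time penalty: 44 × £510 = £22,440
Subtotal: £20,840 + £20,840 + £22,440 = £64,120
Attorney fees: 20% of £64,120 = £12,824
Total award: £64,120 + £12,824 = £76,944

£76,944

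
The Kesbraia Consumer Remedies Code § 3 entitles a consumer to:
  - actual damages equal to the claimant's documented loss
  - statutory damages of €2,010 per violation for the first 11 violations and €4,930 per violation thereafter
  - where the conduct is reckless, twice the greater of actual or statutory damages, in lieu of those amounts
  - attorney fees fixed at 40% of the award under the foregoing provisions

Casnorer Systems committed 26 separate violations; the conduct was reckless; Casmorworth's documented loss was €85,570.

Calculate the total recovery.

€268,968

First 11 violations: 11 × €2,010 = €22,110
Remaining violations: (26 − 11) × €4,930 = €73,950
Statutory damages: €22,110 + €73,950 = €96,060
Greater of actual damages (€85,570) or statutory damages (€96,060): €96,060
Doubled: 2 × €96,060 = €192,120
Attorney fees: 40% of €192,120 = €76,848
Total recovery: €192,120 + €76,848 = €268,968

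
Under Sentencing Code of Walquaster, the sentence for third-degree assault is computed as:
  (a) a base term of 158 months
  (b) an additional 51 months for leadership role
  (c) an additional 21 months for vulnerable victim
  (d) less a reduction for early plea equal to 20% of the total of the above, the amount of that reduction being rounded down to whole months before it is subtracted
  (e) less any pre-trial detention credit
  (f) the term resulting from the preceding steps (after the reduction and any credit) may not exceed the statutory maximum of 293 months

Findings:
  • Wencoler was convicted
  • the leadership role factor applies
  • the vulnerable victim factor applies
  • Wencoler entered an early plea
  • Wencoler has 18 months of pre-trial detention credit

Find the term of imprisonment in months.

Leadership role enhancement: +51 months
Vulnerable victim enhancement: +21 months
Adjusted term: 158 months + 51 months + 21 months = 230 months
Early plea reduction: 20% of 230 months = 46 months (rounded down)
After reduction: 230 − 46 = 184 months
Less pre-trial detention credit: 184 months − 18 months = 166 months
Cap at 293 months: 166 months is within the cap, no reduction.

166 months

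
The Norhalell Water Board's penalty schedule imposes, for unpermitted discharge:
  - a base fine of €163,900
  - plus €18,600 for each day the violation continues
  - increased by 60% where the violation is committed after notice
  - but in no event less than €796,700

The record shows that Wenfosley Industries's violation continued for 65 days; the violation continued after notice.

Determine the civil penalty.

€2,196,640

Per-day component: 65 × €18,600 = €1,209,000
Base plus per-day: €163,900 + €1,209,000 = €1,372,900
Enhancement: 60% of €1,372,900 = €823,740
Enhanced fine: €1,372,900 + €823,740 = €2,196,640
Minimum €796,700: €2,196,640 meets the minimum, no increase.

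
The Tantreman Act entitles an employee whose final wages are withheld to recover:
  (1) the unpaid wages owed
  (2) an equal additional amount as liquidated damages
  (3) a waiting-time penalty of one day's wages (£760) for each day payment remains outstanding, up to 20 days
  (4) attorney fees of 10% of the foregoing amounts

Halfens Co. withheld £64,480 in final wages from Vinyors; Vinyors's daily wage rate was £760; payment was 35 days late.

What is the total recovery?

Liquidated damages (equal amount): £64,480
Penalty days: min(35, 20) = 20
Waiting-time penalty: 20 × £760 = £15,200
Subtotal: £64,480 + £64,480 + £15,200 = £144,160
Attorney fees: 10% of £144,160 = £14,416
Total award: £144,160 + £14,416 = £158,576

£158,576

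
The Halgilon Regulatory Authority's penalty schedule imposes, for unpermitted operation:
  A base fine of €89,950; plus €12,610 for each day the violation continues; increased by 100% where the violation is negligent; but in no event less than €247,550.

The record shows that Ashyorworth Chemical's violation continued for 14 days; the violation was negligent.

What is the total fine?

Per-day component: 14 × €12,610 = €176,540
Base plus per-day: €89,950 + €176,540 = €266,490
Enhancement: 100% of €266,490 = €266,490
Enhanced fine: €266,490 + €266,490 = €532,980
Minimum €247,550: €532,980 meets the minimum, no increase.

€532,980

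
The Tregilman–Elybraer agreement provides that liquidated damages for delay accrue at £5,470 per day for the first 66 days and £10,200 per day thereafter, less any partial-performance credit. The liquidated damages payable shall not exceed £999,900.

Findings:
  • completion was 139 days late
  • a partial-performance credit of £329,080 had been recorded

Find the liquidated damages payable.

First 66 days: 66 × £5,470 = £361,020
Remaining days: (139 − 66) × £10,200 = £744,600
Accrued per-day damages: £361,020 + £744,600 = £1,105,620
Less partial-performance credit: £1,105,620 − £329,080 = £776,540
Cap at £999,900: £776,540 is within the cap, no reduction.

Liquidated damages: £776,540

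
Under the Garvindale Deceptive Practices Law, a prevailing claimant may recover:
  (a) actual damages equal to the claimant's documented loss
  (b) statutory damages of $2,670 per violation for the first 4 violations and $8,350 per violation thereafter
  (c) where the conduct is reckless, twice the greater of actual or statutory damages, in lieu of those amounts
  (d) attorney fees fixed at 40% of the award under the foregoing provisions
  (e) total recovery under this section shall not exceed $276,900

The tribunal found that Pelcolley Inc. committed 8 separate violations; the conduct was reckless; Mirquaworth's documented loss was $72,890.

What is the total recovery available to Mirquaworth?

$204,092

First 4 violations: 4 × $2,670 = $10,680
Remaining violations: (8 − 4) × $8,350 = $33,400
Statutory damages: $10,680 + $33,400 = $44,080
Greater of actual damages ($72,890) or statutory damages ($44,080): $72,890
Doubled: 2 × $72,890 = $145,780
Attorney fees: 40% of $145,780 = $58,312
Total before cap: $145,780 + $58,312 = $204,092
Cap at $276,900: $204,092 is within the cap, no reduction.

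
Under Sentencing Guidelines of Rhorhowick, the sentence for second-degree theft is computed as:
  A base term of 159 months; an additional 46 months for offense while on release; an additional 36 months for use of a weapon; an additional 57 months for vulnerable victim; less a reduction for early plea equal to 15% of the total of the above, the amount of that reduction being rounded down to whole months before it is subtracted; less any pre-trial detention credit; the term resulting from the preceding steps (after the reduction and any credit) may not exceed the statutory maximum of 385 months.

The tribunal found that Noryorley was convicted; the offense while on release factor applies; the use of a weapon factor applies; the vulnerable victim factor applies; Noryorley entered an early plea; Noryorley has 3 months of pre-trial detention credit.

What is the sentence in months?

251 months

Offense while on release enhancement: +46 months
Use of a weapon enhancement: +36 months
Vulnerable victim enhancement: +57 months
Adjusted term: 159 months + 46 months + 36 months + 57 months = 298 months
Early plea reduction: 15% of 298 months = 44 months (rounded down)
After reduction: 298 − 44 = 254 months
Less pre-trial detention credit: 254 months − 3 months = 251 months
Cap at 385 months: 251 months is within the cap, no reduction.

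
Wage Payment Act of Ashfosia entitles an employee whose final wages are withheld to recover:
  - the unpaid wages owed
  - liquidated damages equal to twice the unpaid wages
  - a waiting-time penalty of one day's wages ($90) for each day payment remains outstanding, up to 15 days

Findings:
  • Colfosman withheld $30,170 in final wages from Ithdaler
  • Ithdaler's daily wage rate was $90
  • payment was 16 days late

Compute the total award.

Doubled: 2 × $30,170 = $60,340
Penalty days: min(16, 15) = 15
Waiting-time penalty: 15 × $90 = $1,350
Total award: $30,170 + $60,340 + $1,350 = $91,860

$91,860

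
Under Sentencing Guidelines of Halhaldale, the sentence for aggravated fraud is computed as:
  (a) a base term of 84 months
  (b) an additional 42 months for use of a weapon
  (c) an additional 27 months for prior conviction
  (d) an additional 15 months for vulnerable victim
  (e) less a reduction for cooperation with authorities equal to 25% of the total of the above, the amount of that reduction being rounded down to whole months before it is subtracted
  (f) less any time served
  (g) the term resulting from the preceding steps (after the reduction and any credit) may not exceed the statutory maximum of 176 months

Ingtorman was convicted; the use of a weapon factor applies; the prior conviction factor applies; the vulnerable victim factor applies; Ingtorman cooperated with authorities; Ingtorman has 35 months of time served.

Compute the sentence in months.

91 months

Use of a weapon enhancement: +42 months
Prior conviction enhancement: +27 months
Vulnerable victim enhancement: +15 months
Adjusted term: 84 months + 42 months + 27 months + 15 months = 168 months
Cooperation with authorities reduction: 25% of 168 months = 42 months (rounded down)
After reduction: 168 − 42 = 126 months
Less time served: 126 months − 35 months = 91 months
Cap at 176 months: 91 months is within the cap, no reduction.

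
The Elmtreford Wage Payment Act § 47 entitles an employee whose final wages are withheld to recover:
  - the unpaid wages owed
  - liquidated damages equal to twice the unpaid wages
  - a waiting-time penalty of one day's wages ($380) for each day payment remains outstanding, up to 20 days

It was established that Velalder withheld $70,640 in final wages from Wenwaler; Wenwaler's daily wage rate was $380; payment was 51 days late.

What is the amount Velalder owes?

Doubled: 2 × $70,640 = $141,280
Penalty days: min(51, 20) = 20
Waiting-time penalty: 20 × $380 = $7,600
Total award: $70,640 + $141,280 + $7,600 = $219,520

$219,520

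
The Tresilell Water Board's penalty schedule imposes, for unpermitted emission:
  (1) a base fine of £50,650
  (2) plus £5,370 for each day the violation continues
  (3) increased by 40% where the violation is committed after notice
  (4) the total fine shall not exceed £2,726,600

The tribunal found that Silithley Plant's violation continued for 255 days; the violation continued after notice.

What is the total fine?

Civil penalty: £1,988,000

Per-day component: 255 × £5,370 = £1,369,350
Base plus per-day: £50,650 + £1,369,350 = £1,420,000
Enhancement: 40% of £1,420,000 = £568,000
Enhanced fine: £1,420,000 + £568,000 = £1,988,000
Cap at £2,726,600: £1,988,000 is within the cap, no reduction.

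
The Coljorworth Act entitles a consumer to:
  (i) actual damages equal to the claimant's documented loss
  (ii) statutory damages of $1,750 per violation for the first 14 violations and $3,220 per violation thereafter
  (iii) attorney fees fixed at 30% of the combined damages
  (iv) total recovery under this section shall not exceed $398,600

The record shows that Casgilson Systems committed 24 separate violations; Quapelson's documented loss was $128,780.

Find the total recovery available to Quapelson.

$241,124

First 14 violations: 14 × $1,750 = $24,500
Remaining violations: (24 − 14) × $3,220 = $32,200
Statutory damages: $24,500 + $32,200 = $56,700
Combined damages: $128,780 + $56,700 = $185,480
Attorney fees: 30% of $185,480 = $55,644
Total before cap: $185,480 + $55,644 = $241,124
Cap at $398,600: $241,124 is within the cap, no reduction.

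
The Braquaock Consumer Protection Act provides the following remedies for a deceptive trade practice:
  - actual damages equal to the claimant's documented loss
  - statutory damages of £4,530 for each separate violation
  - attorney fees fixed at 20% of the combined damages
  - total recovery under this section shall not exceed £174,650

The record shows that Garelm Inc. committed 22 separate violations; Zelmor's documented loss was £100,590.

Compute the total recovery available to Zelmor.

£174,650

Statutory damages: 22 × £4,530 = £99,660
Combined damages: £100,590 + £99,660 = £200,250
Attorney fees: 20% of £200,250 = £40,050
Total before cap: £200,250 + £40,050 = £240,300
Cap at £174,650: £240,300 exceeds the cap → £174,650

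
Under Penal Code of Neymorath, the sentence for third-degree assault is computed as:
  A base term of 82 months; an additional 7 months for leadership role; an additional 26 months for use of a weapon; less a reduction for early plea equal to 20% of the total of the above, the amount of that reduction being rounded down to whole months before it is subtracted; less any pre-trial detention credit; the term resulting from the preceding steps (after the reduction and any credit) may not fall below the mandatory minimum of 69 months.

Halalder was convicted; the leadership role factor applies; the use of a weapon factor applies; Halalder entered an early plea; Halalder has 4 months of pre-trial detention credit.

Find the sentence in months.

Leadership role enhancement: +7 months
Use of a weapon enhancement: +26 months
Adjusted term: 82 months + 7 months + 26 months = 115 months
Early plea reduction: 20% of 115 months = 23 months (rounded down)
After reduction: 115 − 23 = 92 months
Less pre-trial detention credit: 92 months − 4 months = 88 months
Minimum 69 months: 88 months meets the minimum, no increase.

88 months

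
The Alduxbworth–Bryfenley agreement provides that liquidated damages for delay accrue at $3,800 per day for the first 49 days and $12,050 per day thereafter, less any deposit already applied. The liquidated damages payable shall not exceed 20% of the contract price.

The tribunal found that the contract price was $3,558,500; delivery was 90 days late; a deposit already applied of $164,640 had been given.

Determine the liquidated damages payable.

First 49 days: 49 × $3,800 = $186,200
Remaining days: (90 − 49) × $12,050 = $494,050
Accrued per-day damages: $186,200 + $494,050 = $680,250
Less deposit already applied: $680,250 − $164,640 = $515,610
Cap: 20% of $3,558,500 = $711,700
Cap at $711,700: $515,610 is within the cap, no reduction.

$515,610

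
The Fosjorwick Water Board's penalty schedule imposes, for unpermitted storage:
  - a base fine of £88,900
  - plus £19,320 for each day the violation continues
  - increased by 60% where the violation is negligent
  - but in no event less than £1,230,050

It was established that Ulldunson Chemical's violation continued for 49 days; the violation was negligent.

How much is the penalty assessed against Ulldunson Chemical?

Per-day component: 49 × £19,320 = £946,680
Base plus per-day: £88,900 + £946,680 = £1,035,580
Enhancement: 60% of £1,035,580 = £621,348
Enhanced fine: £1,035,580 + £621,348 = £1,656,928
Minimum £1,230,050: £1,656,928 meets the minimum, no increase.

Civil penalty: £1,656,928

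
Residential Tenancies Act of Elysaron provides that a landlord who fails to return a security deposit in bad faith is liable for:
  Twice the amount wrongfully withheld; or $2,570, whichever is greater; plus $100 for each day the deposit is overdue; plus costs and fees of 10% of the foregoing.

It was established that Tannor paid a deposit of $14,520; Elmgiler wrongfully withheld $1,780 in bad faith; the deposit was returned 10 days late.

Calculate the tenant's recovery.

$5,016

Doubled: 2 × $1,780 = $3,560
Minimum $2,570: $3,560 meets the minimum, no increase.
Late-return penalty: 10 × $100 = $1,000
Damages plus late penalty: $3,560 + $1,000 = $4,560
Costs and fees: 10% of $4,560 = $456
Total recovery: $4,560 + $456 = $5,016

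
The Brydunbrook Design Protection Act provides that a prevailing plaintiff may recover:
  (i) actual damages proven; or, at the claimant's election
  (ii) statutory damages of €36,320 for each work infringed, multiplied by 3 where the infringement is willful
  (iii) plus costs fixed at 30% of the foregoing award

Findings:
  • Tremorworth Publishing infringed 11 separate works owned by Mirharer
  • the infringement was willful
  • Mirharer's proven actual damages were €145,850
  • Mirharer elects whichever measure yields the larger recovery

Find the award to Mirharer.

€1,558,128

Statutory damages: 11 × €36,320 = €399,520
Trebled: 3 × €399,520 = €1,198,560
Greater of actual damages (€145,850) or enhanced statutory damages (€1,198,560): €1,198,560
Costs: 30% of €1,198,560 = €359,568
Award plus costs: €1,198,560 + €359,568 = €1,558,128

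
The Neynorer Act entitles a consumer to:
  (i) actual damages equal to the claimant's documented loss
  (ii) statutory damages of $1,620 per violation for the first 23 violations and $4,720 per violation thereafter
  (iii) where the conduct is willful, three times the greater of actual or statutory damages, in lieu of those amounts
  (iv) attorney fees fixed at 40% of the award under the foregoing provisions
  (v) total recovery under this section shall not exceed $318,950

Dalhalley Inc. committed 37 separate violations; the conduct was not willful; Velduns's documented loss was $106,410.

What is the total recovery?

$293,650

First 23 violations: 23 × $1,620 = $37,260
Remaining violations: (37 − 23) × $4,720 = $66,080
Statutory damages: $37,260 + $66,080 = $103,340
Conduct not willful: the in-lieu enhancement does not apply.
Actual plus statutory damages: $106,410 + $103,340 = $209,750
Attorney fees: 40% of $209,750 = $83,900
Total before cap: $209,750 + $83,900 = $293,650
Cap at $318,950: $293,650 is within the cap, no reduction.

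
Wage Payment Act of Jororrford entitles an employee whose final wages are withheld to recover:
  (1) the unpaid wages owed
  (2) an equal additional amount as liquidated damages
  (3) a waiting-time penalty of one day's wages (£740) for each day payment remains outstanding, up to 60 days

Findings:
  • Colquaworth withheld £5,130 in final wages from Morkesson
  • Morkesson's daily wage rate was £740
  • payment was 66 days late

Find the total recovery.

Liquidated damages (equal amount): £5,130
Penalty days: min(66, 60) = 60
Waiting-time penalty: 60 × £740 = £44,400
Total award: £5,130 + £5,130 + £44,400 = £54,660

£54,660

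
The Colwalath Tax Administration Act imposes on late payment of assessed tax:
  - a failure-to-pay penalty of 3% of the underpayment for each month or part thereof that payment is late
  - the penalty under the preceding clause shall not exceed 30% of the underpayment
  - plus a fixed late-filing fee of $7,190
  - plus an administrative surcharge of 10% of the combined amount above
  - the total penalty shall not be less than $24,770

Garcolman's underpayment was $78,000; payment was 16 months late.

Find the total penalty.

$33,649

Accrued rate: 3% × 16 = 48%, capped at 30% → 30%
Failure-to-pay penalty: 30% of $78,000 = $23,400
Penalty before surcharge: $23,400 + $7,190 = $30,590
Administrative surcharge: 10% of $30,590 = $3,059
Total penalty: $30,590 + $3,059 = $33,649
Minimum $24,770: $33,649 meets the minimum, no increase.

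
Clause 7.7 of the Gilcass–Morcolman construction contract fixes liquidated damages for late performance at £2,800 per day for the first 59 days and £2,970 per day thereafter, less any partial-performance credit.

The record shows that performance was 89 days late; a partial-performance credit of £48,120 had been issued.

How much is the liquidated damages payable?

First 59 days: 59 × £2,800 = £165,200
Remaining days: (89 − 59) × £2,970 = £89,100
Accrued per-day damages: £165,200 + £89,100 = £254,300
Less partial-performance credit: £254,300 − £48,120 = £206,180

Liquidated damages: £206,180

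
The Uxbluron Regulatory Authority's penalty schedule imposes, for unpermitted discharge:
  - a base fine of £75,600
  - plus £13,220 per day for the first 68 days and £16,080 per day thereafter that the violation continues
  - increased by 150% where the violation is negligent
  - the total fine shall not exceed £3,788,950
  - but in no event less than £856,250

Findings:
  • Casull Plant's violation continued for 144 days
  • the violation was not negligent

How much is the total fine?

£2,196,640

First 68 days: 68 × £13,220 = £898,960
Remaining days: (144 − 68) × £16,080 = £1,222,080
Per-day component: £898,960 + £1,222,080 = £2,121,040
Base plus per-day: £75,600 + £2,121,040 = £2,196,640
The violation was not negligent: no 150% increase.
Cap at £3,788,950: £2,196,640 is within the cap, no reduction.
Minimum £856,250: £2,196,640 meets the minimum, no increase.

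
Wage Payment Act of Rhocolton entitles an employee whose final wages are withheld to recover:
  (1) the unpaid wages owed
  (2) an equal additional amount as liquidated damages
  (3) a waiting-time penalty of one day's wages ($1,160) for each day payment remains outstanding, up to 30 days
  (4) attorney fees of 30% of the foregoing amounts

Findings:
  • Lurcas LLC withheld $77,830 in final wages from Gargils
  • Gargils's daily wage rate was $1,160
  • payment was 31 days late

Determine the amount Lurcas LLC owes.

$247,598

Liquidated damages (equal amount): $77,830
Penalty days: min(31, 30) = 30
Waiting-time penalty: 30 × $1,160 = $34,800
Subtotal: $77,830 + $77,830 + $34,800 = $190,460
Attorney fees: 30% of $190,460 = $57,138
Total award: $190,460 + $57,138 = $247,598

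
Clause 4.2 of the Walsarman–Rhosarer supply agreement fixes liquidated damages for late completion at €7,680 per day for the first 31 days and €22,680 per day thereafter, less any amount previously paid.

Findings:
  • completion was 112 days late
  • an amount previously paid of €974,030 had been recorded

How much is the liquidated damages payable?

€1,101,130

First 31 days: 31 × €7,680 = €238,080
Remaining days: (112 − 31) × €22,680 = €1,837,080
Accrued per-day damages: €238,080 + €1,837,080 = €2,075,160
Less amount previously paid: €2,075,160 − €974,030 = €1,101,130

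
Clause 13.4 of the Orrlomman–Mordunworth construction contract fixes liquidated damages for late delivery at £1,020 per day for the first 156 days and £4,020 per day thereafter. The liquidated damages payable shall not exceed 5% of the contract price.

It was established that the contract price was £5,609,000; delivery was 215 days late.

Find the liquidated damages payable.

First 156 days: 156 × £1,020 = £159,120
Remaining days: (215 − 156) × £4,020 = £237,180
Accrued per-day damages: £159,120 + £237,180 = £396,300
Cap: 5% of £5,609,000 = £280,450
Cap at £280,450: £396,300 exceeds the cap → £280,450

£280,450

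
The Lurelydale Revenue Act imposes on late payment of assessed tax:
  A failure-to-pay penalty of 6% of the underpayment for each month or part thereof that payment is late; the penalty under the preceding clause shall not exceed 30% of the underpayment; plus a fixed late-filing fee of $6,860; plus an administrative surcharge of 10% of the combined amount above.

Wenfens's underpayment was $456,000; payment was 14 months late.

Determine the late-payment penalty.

Accrued rate: 6% × 14 = 84%, capped at 30% → 30%
Failure-to-pay penalty: 30% of $456,000 = $136,800
Penalty before surcharge: $136,800 + $6,860 = $143,660
Administrative surcharge: 10% of $143,660 = $14,366
Total penalty: $143,660 + $14,366 = $158,026

$158,026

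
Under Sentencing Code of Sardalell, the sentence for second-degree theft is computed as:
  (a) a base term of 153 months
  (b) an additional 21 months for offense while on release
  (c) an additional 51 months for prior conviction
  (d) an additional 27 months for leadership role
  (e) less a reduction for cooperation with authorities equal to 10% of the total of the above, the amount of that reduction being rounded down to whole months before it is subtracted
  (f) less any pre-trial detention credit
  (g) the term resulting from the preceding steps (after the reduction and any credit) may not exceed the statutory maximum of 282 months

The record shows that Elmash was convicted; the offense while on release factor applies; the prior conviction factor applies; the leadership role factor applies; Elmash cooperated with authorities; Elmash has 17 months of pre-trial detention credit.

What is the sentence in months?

Sentence: 210 months

Offense while on release enhancement: +21 months
Prior conviction enhancement: +51 months
Leadership role enhancement: +27 months
Adjusted term: 153 months + 21 months + 51 months + 27 months = 252 months
Cooperation with authorities reduction: 10% of 252 months = 25 months (rounded down)
After reduction: 252 − 25 = 227 months
Less pre-trial detention credit: 227 months − 17 months = 210 months
Cap at 282 months: 210 months is within the cap, no reduction.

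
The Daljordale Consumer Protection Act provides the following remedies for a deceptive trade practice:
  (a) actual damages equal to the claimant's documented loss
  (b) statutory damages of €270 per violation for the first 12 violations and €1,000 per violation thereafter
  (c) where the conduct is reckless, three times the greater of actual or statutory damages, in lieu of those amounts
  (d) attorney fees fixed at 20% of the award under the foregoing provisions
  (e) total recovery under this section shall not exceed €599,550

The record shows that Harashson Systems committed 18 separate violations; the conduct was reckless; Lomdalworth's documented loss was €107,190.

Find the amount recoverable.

€385,884

First 12 violations: 12 × €270 = €3,240
Remaining violations: (18 − 12) × €1,000 = €6,000
Statutory damages: €3,240 + €6,000 = €9,240
Greater of actual damages (€107,190) or statutory damages (€9,240): €107,190
Trebled: 3 × €107,190 = €321,570
Attorney fees: 20% of €321,570 = €64,314
Total before cap: €321,570 + €64,314 = €385,884
Cap at €599,550: €385,884 is within the cap, no reduction.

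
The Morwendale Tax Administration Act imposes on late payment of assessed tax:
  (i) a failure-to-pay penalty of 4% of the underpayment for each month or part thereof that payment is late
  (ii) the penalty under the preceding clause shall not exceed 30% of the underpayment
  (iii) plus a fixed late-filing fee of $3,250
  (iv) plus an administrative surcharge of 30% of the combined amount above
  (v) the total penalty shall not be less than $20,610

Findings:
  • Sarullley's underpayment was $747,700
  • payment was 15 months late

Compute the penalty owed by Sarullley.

Accrued rate: 4% × 15 = 60%, capped at 30% → 30%
Failure-to-pay penalty: 30% of $747,700 = $224,310
Penalty before surcharge: $224,310 + $3,250 = $227,560
Administrative surcharge: 30% of $227,560 = $68,268
Total penalty: $227,560 + $68,268 = $295,828
Minimum $20,610: $295,828 meets the minimum, no increase.

$295,828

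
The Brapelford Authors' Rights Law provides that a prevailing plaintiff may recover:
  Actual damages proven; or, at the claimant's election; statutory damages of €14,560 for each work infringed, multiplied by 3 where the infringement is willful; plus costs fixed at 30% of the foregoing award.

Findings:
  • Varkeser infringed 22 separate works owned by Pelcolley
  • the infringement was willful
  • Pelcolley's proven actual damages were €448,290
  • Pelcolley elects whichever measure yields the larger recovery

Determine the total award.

Statutory damages: 22 × €14,560 = €320,320
Trebled: 3 × €320,320 = €960,960
Greater of actual damages (€448,290) or enhanced statutory damages (€960,960): €960,960
Costs: 30% of €960,960 = €288,288
Award plus costs: €960,960 + €288,288 = €1,249,248

€1,249,248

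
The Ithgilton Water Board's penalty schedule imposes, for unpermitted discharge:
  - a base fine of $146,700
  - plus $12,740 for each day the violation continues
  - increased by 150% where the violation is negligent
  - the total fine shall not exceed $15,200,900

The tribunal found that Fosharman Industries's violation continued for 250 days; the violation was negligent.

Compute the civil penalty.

$8,329,250

Per-day component: 250 × $12,740 = $3,185,000
Base plus per-day: $146,700 + $3,185,000 = $3,331,700
Enhancement: 150% of $3,331,700 = $4,997,550
Enhanced fine: $3,331,700 + $4,997,550 = $8,329,250
Cap at $15,200,900: $8,329,250 is within the cap, no reduction.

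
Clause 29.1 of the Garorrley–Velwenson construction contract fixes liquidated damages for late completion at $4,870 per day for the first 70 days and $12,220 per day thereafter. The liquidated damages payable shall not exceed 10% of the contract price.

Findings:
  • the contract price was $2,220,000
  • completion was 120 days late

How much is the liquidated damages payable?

$222,000

First 70 days: 70 × $4,870 = $340,900
Remaining days: (120 − 70) × $12,220 = $611,000
Accrued per-day damages: $340,900 + $611,000 = $951,900
Cap: 10% of $2,220,000 = $222,000
Cap at $222,000: $951,900 exceeds the cap → $222,000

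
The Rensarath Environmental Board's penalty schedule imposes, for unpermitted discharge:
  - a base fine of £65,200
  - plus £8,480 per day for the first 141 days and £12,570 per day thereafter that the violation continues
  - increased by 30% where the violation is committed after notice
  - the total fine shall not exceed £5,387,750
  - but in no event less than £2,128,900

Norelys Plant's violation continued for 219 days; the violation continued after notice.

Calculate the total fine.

£2,913,742

First 141 days: 141 × £8,480 = £1,195,680
Remaining days: (219 − 141) × £12,570 = £980,460
Per-day component: £1,195,680 + £980,460 = £2,176,140
Base plus per-day: £65,200 + £2,176,140 = £2,241,340
Enhancement: 30% of £2,241,340 = £672,402
Enhanced fine: £2,241,340 + £672,402 = £2,913,742
Cap at £5,387,750: £2,913,742 is within the cap, no reduction.
Minimum £2,128,900: £2,913,742 meets the minimum, no increase.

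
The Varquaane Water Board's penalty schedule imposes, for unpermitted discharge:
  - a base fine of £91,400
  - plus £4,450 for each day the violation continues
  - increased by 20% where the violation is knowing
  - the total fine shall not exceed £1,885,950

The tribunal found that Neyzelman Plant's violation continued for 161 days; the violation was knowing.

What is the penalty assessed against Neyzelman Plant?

£969,420

Per-day component: 161 × £4,450 = £716,450
Base plus per-day: £91,400 + £716,450 = £807,850
Enhancement: 20% of £807,850 = £161,570
Enhanced fine: £807,850 + £161,570 = £969,420
Cap at £1,885,950: £969,420 is within the cap, no reduction.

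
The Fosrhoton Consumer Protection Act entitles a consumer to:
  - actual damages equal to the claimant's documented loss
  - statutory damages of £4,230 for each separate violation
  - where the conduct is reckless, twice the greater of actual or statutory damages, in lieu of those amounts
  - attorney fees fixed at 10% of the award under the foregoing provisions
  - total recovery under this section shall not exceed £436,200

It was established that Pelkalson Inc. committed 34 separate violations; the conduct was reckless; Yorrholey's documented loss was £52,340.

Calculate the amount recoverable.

Statutory damages: 34 × £4,230 = £143,820
Greater of actual damages (£52,340) or statutory damages (£143,820): £143,820
Doubled: 2 × £143,820 = £287,640
Attorney fees: 10% of £287,640 = £28,764
Total before cap: £287,640 + £28,764 = £316,404
Cap at £436,200: £316,404 is within the cap, no reduction.

£316,404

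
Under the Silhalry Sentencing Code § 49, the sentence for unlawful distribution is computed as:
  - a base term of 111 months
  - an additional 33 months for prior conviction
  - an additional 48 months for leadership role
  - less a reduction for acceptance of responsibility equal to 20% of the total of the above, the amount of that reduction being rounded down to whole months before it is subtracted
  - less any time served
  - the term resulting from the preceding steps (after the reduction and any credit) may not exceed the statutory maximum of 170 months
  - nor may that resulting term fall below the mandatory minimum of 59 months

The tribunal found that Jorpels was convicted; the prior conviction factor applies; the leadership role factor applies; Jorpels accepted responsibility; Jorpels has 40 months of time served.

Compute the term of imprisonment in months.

114 months

Prior conviction enhancement: +33 months
Leadership role enhancement: +48 months
Adjusted term: 111 months + 33 months + 48 months = 192 months
Acceptance of responsibility reduction: 20% of 192 months = 38 months (rounded down)
After reduction: 192 − 38 = 154 months
Less time served: 154 months − 40 months = 114 months
Cap at 170 months: 114 months is within the cap, no reduction.
Minimum 59 months: 114 months meets the minimum, no increase.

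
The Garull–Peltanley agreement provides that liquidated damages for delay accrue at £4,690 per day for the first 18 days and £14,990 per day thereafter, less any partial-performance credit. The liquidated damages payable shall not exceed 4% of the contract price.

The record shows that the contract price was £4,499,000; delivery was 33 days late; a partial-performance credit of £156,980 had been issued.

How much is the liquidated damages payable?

First 18 days: 18 × £4,690 = £84,420
Remaining days: (33 − 18) × £14,990 = £224,850
Accrued per-day damages: £84,420 + £224,850 = £309,270
Less partial-performance credit: £309,270 − £156,980 = £152,290
Cap: 4% of £4,499,000 = £179,960
Cap at £179,960: £152,290 is within the cap, no reduction.

£152,290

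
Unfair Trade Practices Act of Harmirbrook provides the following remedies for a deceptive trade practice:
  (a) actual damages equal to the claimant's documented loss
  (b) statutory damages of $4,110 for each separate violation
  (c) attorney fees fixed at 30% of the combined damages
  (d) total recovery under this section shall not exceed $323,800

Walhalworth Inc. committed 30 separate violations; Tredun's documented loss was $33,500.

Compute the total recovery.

$203,840

Statutory damages: 30 × $4,110 = $123,300
Combined damages: $33,500 + $123,300 = $156,800
Attorney fees: 30% of $156,800 = $47,040
Total before cap: $156,800 + $47,040 = $203,840
Cap at $323,800: $203,840 is within the cap, no reduction.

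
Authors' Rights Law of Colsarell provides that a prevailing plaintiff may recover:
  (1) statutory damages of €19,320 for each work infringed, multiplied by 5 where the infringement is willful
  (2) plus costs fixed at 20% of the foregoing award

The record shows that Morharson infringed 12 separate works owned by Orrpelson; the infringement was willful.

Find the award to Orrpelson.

Statutory damages: 12 × €19,320 = €231,840
Multiplied by 5: 5 × €231,840 = €1,159,200
Costs: 20% of €1,159,200 = €231,840
Award plus costs: €1,159,200 + €231,840 = €1,391,040

€1,391,040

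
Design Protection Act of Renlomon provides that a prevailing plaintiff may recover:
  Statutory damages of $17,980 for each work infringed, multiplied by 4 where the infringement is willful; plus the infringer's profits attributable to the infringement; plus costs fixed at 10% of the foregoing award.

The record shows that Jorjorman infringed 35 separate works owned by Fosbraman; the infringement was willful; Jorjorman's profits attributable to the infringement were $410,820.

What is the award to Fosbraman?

Statutory damages: 35 × $17,980 = $629,300
Multiplied by 4: 4 × $629,300 = $2,517,200
Combined award: $2,517,200 + $410,820 = $2,928,020
Costs: 10% of $2,928,020 = $292,802
Award plus costs: $2,928,020 + $292,802 = $3,220,822

$3,220,822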